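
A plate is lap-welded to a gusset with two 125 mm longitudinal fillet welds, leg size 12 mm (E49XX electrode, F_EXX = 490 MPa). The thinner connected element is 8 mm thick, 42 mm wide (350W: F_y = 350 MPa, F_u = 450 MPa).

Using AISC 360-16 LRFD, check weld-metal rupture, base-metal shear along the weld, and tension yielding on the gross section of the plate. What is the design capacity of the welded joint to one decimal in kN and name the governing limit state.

Weld metal: throat = 0.707×12 = 8.484 mm, L = 2×125 = 250 mm. φR_n = 0.75 × 0.6 × 490 × 8.484 × 250 = 467.7 kN.
Base metal shear (8 mm plate): yield φR_n = 1.0×0.6×350×8×250 = 420.0 kN; rupture φR_n = 0.75×0.6×450×8×250 = 405.0 kN; take 405.0 kN (rupture).
Tension yield (gross): A_g = 42×8 = 336 mm². φR_n = 0.90 × 350 × 336 = 105.8 kN.
Governing: min(467.7, 405.0, 105.8) = 105.8 kN → gross-section yield.

105.8 kN (gross-section yield governs)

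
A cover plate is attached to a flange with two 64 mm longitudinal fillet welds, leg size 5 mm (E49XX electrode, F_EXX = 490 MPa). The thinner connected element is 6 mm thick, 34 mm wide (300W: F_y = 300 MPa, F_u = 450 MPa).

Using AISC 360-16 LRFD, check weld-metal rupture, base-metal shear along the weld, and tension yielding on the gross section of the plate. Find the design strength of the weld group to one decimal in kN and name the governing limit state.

Weld metal: throat = 0.707×5 = 3.535 mm, L = 2×64 = 128 mm. φR_n = 0.75 × 0.6 × 490 × 3.535 × 128 = 99.8 kN.
Base metal shear (6 mm plate): yield φR_n = 1.0×0.6×300×6×128 = 138.2 kN; rupture φR_n = 0.75×0.6×450×6×128 = 155.5 kN; take 138.2 kN (yield).
Tension yield (gross): A_g = 34×6 = 204 mm². φR_n = 0.90 × 300 × 204 = 55.1 kN.
Governing: min(99.8, 138.2, 55.1) = 55.1 kN → gross-section yield.

55.1 kN (gross-section yield governs)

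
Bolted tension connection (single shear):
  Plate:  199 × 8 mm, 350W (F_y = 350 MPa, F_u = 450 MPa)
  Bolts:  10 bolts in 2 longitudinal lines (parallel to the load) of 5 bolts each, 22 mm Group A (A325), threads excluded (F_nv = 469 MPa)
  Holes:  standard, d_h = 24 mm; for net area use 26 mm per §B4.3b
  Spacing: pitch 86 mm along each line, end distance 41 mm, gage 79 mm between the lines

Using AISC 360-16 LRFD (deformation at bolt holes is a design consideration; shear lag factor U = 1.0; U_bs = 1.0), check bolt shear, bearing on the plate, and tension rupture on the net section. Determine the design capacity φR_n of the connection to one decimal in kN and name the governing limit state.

Bolt shear: A_b = π(22)²/4 = 380.13 mm². φR_n = 0.75 × 469 × 380.13 × 10 × 1 = 1337.1 kN.
Bearing (8 mm plate, F_u = 450 MPa): end bolts L_c = 41 − 24/2 = 29, R_n = min(1.2×29×8×450, 2.4×22×8×450) = 125.28 kN/bolt; interior L_c = 86 − 24 = 62, R_n = 190.08 kN/bolt. φR_n = 0.75 × (2×125.28 + 8×190.08) = 1328.4 kN.
Tension rupture (net): A_n = (199 − 2×26)×8 = 1176 mm² (U = 1.0, A_e = A_n). φR_n = 0.75 × 450 × 1176 = 396.9 kN.
Governing: min(1337.1, 1328.4, 396.9) = 396.9 kN → net-section rupture.

396.9 kN (net-section rupture governs)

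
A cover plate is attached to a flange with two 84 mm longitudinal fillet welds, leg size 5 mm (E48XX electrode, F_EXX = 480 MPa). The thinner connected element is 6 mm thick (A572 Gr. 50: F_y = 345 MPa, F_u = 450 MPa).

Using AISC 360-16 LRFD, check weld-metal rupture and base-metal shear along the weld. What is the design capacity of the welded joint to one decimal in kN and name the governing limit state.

128.3 kN (weld metal governs)

Weld metal: throat = 0.707×5 = 3.535 mm, L = 2×84 = 168 mm. φR_n = 0.75 × 0.6 × 480 × 3.535 × 168 = 128.3 kN.
Base metal shear (6 mm plate): yield φR_n = 1.0×0.6×345×6×168 = 208.7 kN; rupture φR_n = 0.75×0.6×450×6×168 = 204.1 kN; take 204.1 kN (rupture).
Governing: min(128.3, 204.1) = 128.3 kN → weld metal.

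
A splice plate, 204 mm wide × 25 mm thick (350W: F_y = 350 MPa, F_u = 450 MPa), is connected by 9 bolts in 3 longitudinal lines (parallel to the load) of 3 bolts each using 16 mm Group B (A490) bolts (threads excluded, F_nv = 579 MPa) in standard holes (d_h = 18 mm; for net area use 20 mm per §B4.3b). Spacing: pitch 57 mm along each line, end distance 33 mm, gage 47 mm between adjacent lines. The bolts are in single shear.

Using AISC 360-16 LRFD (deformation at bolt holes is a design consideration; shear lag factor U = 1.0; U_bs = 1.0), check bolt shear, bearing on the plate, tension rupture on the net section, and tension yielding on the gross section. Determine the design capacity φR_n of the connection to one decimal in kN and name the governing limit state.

785.8 kN (bolt shear governs)

Bolt shear: A_b = π(16)²/4 = 201.06 mm². φR_n = 0.75 × 579 × 201.06 × 9 × 1 = 785.8 kN.
Bearing (25 mm plate, F_u = 450 MPa): end bolts L_c = 33 − 18/2 = 24, R_n = min(1.2×24×25×450, 2.4×16×25×450) = 324 kN/bolt; interior L_c = 57 − 18 = 39, R_n = 432 kN/bolt. φR_n = 0.75 × (3×324 + 6×432) = 2673.0 kN.
Tension rupture (net): A_n = (204 − 3×20)×25 = 3600 mm² (U = 1.0, A_e = A_n). φR_n = 0.75 × 450 × 3600 = 1215.0 kN.
Tension yield (gross): A_g = 204×25 = 5100 mm². φR_n = 0.90 × 350 × 5100 = 1606.5 kN.
Governing: min(785.8, 2673.0, 1215.0, 1606.5) = 785.8 kN → bolt shear.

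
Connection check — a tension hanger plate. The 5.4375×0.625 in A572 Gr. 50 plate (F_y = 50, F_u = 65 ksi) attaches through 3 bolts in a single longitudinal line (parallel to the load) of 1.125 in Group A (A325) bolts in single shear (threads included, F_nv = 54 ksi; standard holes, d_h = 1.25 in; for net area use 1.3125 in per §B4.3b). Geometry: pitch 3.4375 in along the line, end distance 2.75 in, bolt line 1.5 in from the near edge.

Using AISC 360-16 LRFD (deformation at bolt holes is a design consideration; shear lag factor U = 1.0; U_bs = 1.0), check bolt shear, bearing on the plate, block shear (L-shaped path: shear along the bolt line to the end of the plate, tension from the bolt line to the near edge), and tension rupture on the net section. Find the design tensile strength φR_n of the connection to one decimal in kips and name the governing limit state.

120.8 kips (bolt shear governs)

Bolt shear: A_b = π(1.125)²/4 = 0.99402 in². φR_n = 0.75 × 54 × 0.99402 × 3 × 1 = 120.8 kips.
Bearing (0.625 in plate, F_u = 65 ksi): end bolts L_c = 2.75 − 1.25/2 = 2.125, R_n = min(1.2×2.125×0.625×65, 2.4×1.125×0.625×65) = 103.59 kips/bolt; interior L_c = 3.4375 − 1.25 = 2.1875, R_n = 106.64 kips/bolt. φR_n = 0.75 × (1×103.59 + 2×106.64) = 237.7 kips.
Block shear: shear path 1×[2.75+2×3.4375] = 1×9.625 in, A_gv = 6.0156, A_nv = 1×(9.625 − 2.5×1.3125)×0.625 = 3.9648 in²; tension to near edge: (1.5 − 0.5×1.3125)×0.625 = 0.52734 in². R_n = min(0.6×65×3.9648, 0.6×50×6.0156) + 1.0×65×0.52734 = min(154.63, 180.47) + 34.277 = 188.91 kips. φR_n = 0.75 × 188.91 = 141.7 kips.
Tension rupture (net): A_n = (5.4375 − 1×1.3125)×0.625 = 2.5781 in² (U = 1.0, A_e = A_n). φR_n = 0.75 × 65 × 2.5781 = 125.7 kips.
Governing: min(120.8, 237.7, 141.7, 125.7) = 120.8 kips → bolt shear.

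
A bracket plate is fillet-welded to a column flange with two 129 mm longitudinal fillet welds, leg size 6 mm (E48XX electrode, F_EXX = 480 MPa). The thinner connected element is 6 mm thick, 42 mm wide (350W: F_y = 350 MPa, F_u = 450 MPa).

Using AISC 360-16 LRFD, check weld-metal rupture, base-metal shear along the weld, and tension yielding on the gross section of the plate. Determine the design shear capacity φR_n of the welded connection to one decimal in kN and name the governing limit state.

79.4 kN (gross-section yield governs)

Weld metal: throat = 0.707×6 = 4.242 mm, L = 2×129 = 258 mm. φR_n = 0.75 × 0.6 × 480 × 4.242 × 258 = 236.4 kN.
Base metal shear (6 mm plate): yield φR_n = 1.0×0.6×350×6×258 = 325.1 kN; rupture φR_n = 0.75×0.6×450×6×258 = 313.5 kN; take 313.5 kN (rupture).
Tension yield (gross): A_g = 42×6 = 252 mm². φR_n = 0.90 × 350 × 252 = 79.4 kN.
Governing: min(236.4, 313.5, 79.4) = 79.4 kN → gross-section yield.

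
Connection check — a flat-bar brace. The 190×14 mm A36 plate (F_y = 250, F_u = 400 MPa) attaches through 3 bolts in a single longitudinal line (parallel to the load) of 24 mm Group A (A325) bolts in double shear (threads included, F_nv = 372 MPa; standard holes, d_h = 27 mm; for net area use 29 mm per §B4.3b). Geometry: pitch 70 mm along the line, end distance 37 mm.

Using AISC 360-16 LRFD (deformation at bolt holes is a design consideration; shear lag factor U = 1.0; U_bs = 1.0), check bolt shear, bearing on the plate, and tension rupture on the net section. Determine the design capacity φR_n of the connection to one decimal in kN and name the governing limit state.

Bolt shear: A_b = π(24)²/4 = 452.39 mm². φR_n = 0.75 × 372 × 452.39 × 3 × 2 = 757.3 kN.
Bearing (14 mm plate, F_u = 400 MPa): end bolts L_c = 37 − 27/2 = 23.5, R_n = min(1.2×23.5×14×400, 2.4×24×14×400) = 157.92 kN/bolt; interior L_c = 70 − 27 = 43, R_n = 288.96 kN/bolt. φR_n = 0.75 × (1×157.92 + 2×288.96) = 551.9 kN.
Tension rupture (net): A_n = (190 − 1×29)×14 = 2254 mm² (U = 1.0, A_e = A_n). φR_n = 0.75 × 400 × 2254 = 676.2 kN.
Governing: min(757.3, 551.9, 676.2) = 551.9 kN → bearing.

551.9 kN (bearing governs)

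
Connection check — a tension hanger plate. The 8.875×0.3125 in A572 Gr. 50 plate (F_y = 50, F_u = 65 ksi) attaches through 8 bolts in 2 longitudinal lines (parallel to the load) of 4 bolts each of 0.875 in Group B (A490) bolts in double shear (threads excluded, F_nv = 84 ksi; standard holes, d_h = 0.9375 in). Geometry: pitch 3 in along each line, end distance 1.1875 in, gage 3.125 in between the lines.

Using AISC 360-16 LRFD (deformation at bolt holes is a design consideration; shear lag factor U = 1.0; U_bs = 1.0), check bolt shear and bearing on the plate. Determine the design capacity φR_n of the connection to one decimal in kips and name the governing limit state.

218.2 kips (bearing governs)

Bolt shear: A_b = π(0.875)²/4 = 0.60132 in². φR_n = 0.75 × 84 × 0.60132 × 8 × 2 = 606.1 kips.
Bearing (0.3125 in plate, F_u = 65 ksi): end bolts L_c = 1.1875 − 0.9375/2 = 0.71875, R_n = min(1.2×0.71875×0.3125×65, 2.4×0.875×0.3125×65) = 17.52 kips/bolt; interior L_c = 3 − 0.9375 = 2.0625, R_n = 42.656 kips/bolt. φR_n = 0.75 × (2×17.52 + 6×42.656) = 218.2 kips.
Governing: min(606.1, 218.2) = 218.2 kips → bearing.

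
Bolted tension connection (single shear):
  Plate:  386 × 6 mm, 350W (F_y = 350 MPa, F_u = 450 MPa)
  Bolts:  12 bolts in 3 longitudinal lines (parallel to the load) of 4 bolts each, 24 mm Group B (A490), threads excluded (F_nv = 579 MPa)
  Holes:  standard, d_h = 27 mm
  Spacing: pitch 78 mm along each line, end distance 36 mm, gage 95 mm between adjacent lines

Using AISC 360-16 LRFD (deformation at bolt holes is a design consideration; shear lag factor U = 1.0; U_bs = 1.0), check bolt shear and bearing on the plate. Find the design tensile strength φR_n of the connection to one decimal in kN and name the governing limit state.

1213.8 kN (bearing governs)

Bolt shear: A_b = π(24)²/4 = 452.39 mm². φR_n = 0.75 × 579 × 452.39 × 12 × 1 = 2357.4 kN.
Bearing (6 mm plate, F_u = 450 MPa): end bolts L_c = 36 − 27/2 = 22.5, R_n = min(1.2×22.5×6×450, 2.4×24×6×450) = 72.9 kN/bolt; interior L_c = 78 − 27 = 51, R_n = 155.52 kN/bolt. φR_n = 0.75 × (3×72.9 + 9×155.52) = 1213.8 kN.
Governing: min(2357.4, 1213.8) = 1213.8 kN → bearing.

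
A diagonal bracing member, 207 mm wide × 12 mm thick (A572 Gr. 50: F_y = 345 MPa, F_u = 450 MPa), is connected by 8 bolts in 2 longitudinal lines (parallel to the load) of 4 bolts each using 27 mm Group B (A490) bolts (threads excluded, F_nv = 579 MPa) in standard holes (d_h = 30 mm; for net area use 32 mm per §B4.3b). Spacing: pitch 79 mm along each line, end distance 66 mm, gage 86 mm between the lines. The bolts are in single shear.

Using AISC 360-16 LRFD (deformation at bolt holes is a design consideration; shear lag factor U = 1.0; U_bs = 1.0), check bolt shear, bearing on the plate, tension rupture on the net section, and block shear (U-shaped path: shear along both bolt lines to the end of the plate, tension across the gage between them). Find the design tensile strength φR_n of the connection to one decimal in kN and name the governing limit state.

579.2 kN (net-section rupture governs)

Bolt shear: A_b = π(27)²/4 = 572.56 mm². φR_n = 0.75 × 579 × 572.56 × 8 × 1 = 1989.1 kN.
Bearing (12 mm plate, F_u = 450 MPa): end bolts L_c = 66 − 30/2 = 51, R_n = min(1.2×51×12×450, 2.4×27×12×450) = 330.48 kN/bolt; interior L_c = 79 − 30 = 49, R_n = 317.52 kN/bolt. φR_n = 0.75 × (2×330.48 + 6×317.52) = 1924.6 kN.
Tension rupture (net): A_n = (207 − 2×32)×12 = 1716 mm² (U = 1.0, A_e = A_n). φR_n = 0.75 × 450 × 1716 = 579.2 kN.
Block shear: shear path 2×[66+3×79] = 2×303 mm, A_gv = 7272, A_nv = 2×(303 − 3.5×32)×12 = 4584 mm²; tension across gage: (86 − 1×32)×12 = 648 mm². R_n = min(0.6×450×4584, 0.6×345×7272) + 1.0×450×648 = min(1237.7, 1505.3) + 291.6 = 1529.3 kN. φR_n = 0.75 × 1529.3 = 1147.0 kN.
Governing: min(1989.1, 1924.6, 579.2, 1147.0) = 579.2 kN → net-section rupture.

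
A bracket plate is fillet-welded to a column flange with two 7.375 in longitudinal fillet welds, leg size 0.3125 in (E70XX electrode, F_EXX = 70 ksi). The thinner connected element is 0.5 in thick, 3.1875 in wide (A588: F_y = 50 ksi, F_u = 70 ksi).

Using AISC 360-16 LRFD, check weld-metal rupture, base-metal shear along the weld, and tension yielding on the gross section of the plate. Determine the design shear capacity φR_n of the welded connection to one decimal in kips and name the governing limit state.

Weld metal: throat = 0.707×0.3125 = 0.22094 in, L = 2×7.375 = 14.75 in. φR_n = 0.75 × 0.6 × 70 × 0.22094 × 14.75 = 102.7 kips.
Base metal shear (0.5 in plate): yield φR_n = 1.0×0.6×50×0.5×14.75 = 221.3 kips; rupture φR_n = 0.75×0.6×70×0.5×14.75 = 232.3 kips; take 221.3 kips (yield).
Tension yield (gross): A_g = 3.1875×0.5 = 1.5938 in². φR_n = 0.90 × 50 × 1.5938 = 71.7 kips.
Governing: min(102.7, 221.3, 71.7) = 71.7 kips → gross-section yield.

71.7 kips (gross-section yield governs)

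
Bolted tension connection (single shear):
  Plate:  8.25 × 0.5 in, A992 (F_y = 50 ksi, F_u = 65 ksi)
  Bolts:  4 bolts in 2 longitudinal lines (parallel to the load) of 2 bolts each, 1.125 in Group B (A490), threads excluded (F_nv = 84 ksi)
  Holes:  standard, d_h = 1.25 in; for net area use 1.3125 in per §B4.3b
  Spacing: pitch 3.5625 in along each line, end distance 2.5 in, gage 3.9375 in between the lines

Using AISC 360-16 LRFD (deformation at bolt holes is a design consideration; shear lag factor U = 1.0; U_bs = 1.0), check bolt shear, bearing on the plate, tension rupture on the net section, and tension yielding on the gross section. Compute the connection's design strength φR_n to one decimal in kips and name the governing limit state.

Bolt shear: A_b = π(1.125)²/4 = 0.99402 in². φR_n = 0.75 × 84 × 0.99402 × 4 × 1 = 250.5 kips.
Bearing (0.5 in plate, F_u = 65 ksi): end bolts L_c = 2.5 − 1.25/2 = 1.875, R_n = min(1.2×1.875×0.5×65, 2.4×1.125×0.5×65) = 73.125 kips/bolt; interior L_c = 3.5625 − 1.25 = 2.3125, R_n = 87.75 kips/bolt. φR_n = 0.75 × (2×73.125 + 2×87.75) = 241.3 kips.
Tension rupture (net): A_n = (8.25 − 2×1.3125)×0.5 = 2.8125 in² (U = 1.0, A_e = A_n). φR_n = 0.75 × 65 × 2.8125 = 137.1 kips.
Tension yield (gross): A_g = 8.25×0.5 = 4.125 in². φR_n = 0.90 × 50 × 4.125 = 185.6 kips.
Governing: min(250.5, 241.3, 137.1, 185.6) = 137.1 kips → net-section rupture.

137.1 kips (net-section rupture governs)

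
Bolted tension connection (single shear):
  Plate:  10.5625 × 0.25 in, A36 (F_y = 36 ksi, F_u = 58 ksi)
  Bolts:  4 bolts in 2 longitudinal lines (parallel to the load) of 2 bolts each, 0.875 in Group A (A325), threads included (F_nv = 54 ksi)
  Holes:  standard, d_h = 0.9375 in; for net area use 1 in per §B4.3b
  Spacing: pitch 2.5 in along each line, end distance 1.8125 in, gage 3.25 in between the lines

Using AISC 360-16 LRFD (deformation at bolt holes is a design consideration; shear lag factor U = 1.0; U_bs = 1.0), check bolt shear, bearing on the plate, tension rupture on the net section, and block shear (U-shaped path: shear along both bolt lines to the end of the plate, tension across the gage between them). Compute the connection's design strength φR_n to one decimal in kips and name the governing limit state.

59.4 kips (block shear governs)

Bolt shear: A_b = π(0.875)²/4 = 0.60132 in². φR_n = 0.75 × 54 × 0.60132 × 4 × 1 = 97.4 kips.
Bearing (0.25 in plate, F_u = 58 ksi): end bolts L_c = 1.8125 − 0.9375/2 = 1.34375, R_n = min(1.2×1.34375×0.25×58, 2.4×0.875×0.25×58) = 23.381 kips/bolt; interior L_c = 2.5 − 0.9375 = 1.5625, R_n = 27.188 kips/bolt. φR_n = 0.75 × (2×23.381 + 2×27.188) = 75.9 kips.
Tension rupture (net): A_n = (10.5625 − 2×1)×0.25 = 2.1406 in² (U = 1.0, A_e = A_n). φR_n = 0.75 × 58 × 2.1406 = 93.1 kips.
Block shear: shear path 2×[1.8125+1×2.5] = 2×4.3125 in, A_gv = 2.1563, A_nv = 2×(4.3125 − 1.5×1)×0.25 = 1.4063 in²; tension across gage: (3.25 − 1×1)×0.25 = 0.5625 in². R_n = min(0.6×58×1.4063, 0.6×36×2.1563) + 1.0×58×0.5625 = min(48.939, 46.576) + 32.625 = 79.201 kips. φR_n = 0.75 × 79.201 = 59.4 kips.
Governing: min(97.4, 75.9, 93.1, 59.4) = 59.4 kips → block shear.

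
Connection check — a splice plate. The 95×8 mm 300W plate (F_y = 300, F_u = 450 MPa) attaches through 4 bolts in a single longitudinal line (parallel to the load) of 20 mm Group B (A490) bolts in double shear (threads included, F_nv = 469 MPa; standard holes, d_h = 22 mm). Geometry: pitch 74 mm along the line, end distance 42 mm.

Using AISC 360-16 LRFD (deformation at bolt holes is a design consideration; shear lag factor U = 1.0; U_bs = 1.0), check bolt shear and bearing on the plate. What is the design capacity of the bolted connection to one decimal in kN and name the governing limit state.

Bolt shear: A_b = π(20)²/4 = 314.16 mm². φR_n = 0.75 × 469 × 314.16 × 4 × 2 = 884.0 kN.
Bearing (8 mm plate, F_u = 450 MPa): end bolts L_c = 42 − 22/2 = 31, R_n = min(1.2×31×8×450, 2.4×20×8×450) = 133.92 kN/bolt; interior L_c = 74 − 22 = 52, R_n = 172.8 kN/bolt. φR_n = 0.75 × (1×133.92 + 3×172.8) = 489.2 kN.
Governing: min(884.0, 489.2) = 489.2 kN → bearing.

489.2 kN (bearing governs)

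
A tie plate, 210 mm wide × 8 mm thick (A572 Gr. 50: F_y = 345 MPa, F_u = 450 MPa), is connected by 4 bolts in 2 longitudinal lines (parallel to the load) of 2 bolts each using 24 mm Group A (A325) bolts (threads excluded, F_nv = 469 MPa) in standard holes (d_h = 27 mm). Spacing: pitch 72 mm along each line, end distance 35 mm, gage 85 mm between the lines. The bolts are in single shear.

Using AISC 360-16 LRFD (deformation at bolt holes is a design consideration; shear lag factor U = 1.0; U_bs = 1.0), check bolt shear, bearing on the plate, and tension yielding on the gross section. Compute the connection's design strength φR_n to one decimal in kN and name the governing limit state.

430.9 kN (bearing governs)

Bolt shear: A_b = π(24)²/4 = 452.39 mm². φR_n = 0.75 × 469 × 452.39 × 4 × 1 = 636.5 kN.
Bearing (8 mm plate, F_u = 450 MPa): end bolts L_c = 35 − 27/2 = 21.5, R_n = min(1.2×21.5×8×450, 2.4×24×8×450) = 92.88 kN/bolt; interior L_c = 72 − 27 = 45, R_n = 194.4 kN/bolt. φR_n = 0.75 × (2×92.88 + 2×194.4) = 430.9 kN.
Tension yield (gross): A_g = 210×8 = 1680 mm². φR_n = 0.90 × 345 × 1680 = 521.6 kN.
Governing: min(636.5, 430.9, 521.6) = 430.9 kN → bearing.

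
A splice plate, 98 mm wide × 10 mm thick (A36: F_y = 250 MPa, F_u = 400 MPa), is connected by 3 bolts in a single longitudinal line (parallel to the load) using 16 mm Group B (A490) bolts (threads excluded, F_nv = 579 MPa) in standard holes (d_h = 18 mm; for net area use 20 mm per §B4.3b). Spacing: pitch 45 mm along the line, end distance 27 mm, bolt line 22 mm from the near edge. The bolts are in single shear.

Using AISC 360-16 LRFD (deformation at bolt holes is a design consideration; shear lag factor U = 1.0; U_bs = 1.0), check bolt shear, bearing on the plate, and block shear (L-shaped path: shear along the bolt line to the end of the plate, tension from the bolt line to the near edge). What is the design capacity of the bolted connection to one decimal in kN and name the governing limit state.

Bolt shear: A_b = π(16)²/4 = 201.06 mm². φR_n = 0.75 × 579 × 201.06 × 3 × 1 = 261.9 kN.
Bearing (10 mm plate, F_u = 400 MPa): end bolts L_c = 27 − 18/2 = 18, R_n = min(1.2×18×10×400, 2.4×16×10×400) = 86.4 kN/bolt; interior L_c = 45 − 18 = 27, R_n = 129.6 kN/bolt. φR_n = 0.75 × (1×86.4 + 2×129.6) = 259.2 kN.
Block shear: shear path 1×[27+2×45] = 1×117 mm, A_gv = 1170, A_nv = 1×(117 − 2.5×20)×10 = 670 mm²; tension to near edge: (22 − 0.5×20)×10 = 120 mm². R_n = min(0.6×400×670, 0.6×250×1170) + 1.0×400×120 = min(160.8, 175.5) + 48 = 208.8 kN. φR_n = 0.75 × 208.8 = 156.6 kN.
Governing: min(261.9, 259.2, 156.6) = 156.6 kN → block shear.

156.6 kN (block shear governs)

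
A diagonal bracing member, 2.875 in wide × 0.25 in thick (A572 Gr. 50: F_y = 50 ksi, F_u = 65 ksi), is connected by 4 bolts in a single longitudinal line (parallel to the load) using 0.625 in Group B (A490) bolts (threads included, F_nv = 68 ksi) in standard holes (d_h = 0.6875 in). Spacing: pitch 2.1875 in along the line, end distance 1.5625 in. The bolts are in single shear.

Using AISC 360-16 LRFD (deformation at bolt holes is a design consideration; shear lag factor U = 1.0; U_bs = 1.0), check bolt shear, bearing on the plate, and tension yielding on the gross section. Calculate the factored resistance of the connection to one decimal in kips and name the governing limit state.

Bolt shear: A_b = π(0.625)²/4 = 0.3068 in². φR_n = 0.75 × 68 × 0.3068 × 4 × 1 = 62.6 kips.
Bearing (0.25 in plate, F_u = 65 ksi): end bolts L_c = 1.5625 − 0.6875/2 = 1.21875, R_n = min(1.2×1.21875×0.25×65, 2.4×0.625×0.25×65) = 23.766 kips/bolt; interior L_c = 2.1875 − 0.6875 = 1.5, R_n = 24.375 kips/bolt. φR_n = 0.75 × (1×23.766 + 3×24.375) = 72.7 kips.
Tension yield (gross): A_g = 2.875×0.25 = 0.71875 in². φR_n = 0.90 × 50 × 0.71875 = 32.3 kips.
Governing: min(62.6, 72.7, 32.3) = 32.3 kips → gross-section yield.

32.3 kips (gross-section yield governs)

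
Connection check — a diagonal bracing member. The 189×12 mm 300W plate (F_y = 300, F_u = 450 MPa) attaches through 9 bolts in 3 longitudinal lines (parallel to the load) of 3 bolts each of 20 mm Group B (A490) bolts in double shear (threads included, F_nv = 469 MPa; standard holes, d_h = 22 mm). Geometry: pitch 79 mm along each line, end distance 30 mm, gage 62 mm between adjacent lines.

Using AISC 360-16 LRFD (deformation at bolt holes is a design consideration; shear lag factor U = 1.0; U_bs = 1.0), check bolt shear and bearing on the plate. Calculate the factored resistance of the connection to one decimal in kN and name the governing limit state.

1443.4 kN (bearing governs)

Bolt shear: A_b = π(20)²/4 = 314.16 mm². φR_n = 0.75 × 469 × 314.16 × 9 × 2 = 1989.1 kN.
Bearing (12 mm plate, F_u = 450 MPa): end bolts L_c = 30 − 22/2 = 19, R_n = min(1.2×19×12×450, 2.4×20×12×450) = 123.12 kN/bolt; interior L_c = 79 − 22 = 57, R_n = 259.2 kN/bolt. φR_n = 0.75 × (3×123.12 + 6×259.2) = 1443.4 kN.
Governing: min(1989.1, 1443.4) = 1443.4 kN → bearing.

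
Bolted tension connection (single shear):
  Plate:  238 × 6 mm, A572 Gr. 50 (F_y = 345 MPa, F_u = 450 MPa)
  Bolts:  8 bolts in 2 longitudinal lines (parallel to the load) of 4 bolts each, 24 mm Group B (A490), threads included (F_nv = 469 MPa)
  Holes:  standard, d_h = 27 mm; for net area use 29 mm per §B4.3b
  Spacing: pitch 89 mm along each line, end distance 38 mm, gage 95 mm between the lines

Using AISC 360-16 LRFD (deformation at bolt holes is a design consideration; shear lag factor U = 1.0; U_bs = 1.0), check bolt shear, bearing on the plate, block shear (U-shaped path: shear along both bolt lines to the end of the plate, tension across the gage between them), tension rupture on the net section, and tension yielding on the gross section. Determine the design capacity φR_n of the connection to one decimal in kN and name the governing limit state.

Bolt shear: A_b = π(24)²/4 = 452.39 mm². φR_n = 0.75 × 469 × 452.39 × 8 × 1 = 1273.0 kN.
Bearing (6 mm plate, F_u = 450 MPa): end bolts L_c = 38 − 27/2 = 24.5, R_n = min(1.2×24.5×6×450, 2.4×24×6×450) = 79.38 kN/bolt; interior L_c = 89 − 27 = 62, R_n = 155.52 kN/bolt. φR_n = 0.75 × (2×79.38 + 6×155.52) = 818.9 kN.
Block shear: shear path 2×[38+3×89] = 2×305 mm, A_gv = 3660, A_nv = 2×(305 − 3.5×29)×6 = 2442 mm²; tension across gage: (95 − 1×29)×6 = 396 mm². R_n = min(0.6×450×2442, 0.6×345×3660) + 1.0×450×396 = min(659.34, 757.62) + 178.2 = 837.54 kN. φR_n = 0.75 × 837.54 = 628.2 kN.
Tension rupture (net): A_n = (238 − 2×29)×6 = 1080 mm² (U = 1.0, A_e = A_n). φR_n = 0.75 × 450 × 1080 = 364.5 kN.
Tension yield (gross): A_g = 238×6 = 1428 mm². φR_n = 0.90 × 345 × 1428 = 443.4 kN.
Governing: min(1273.0, 818.9, 628.2, 364.5, 443.4) = 364.5 kN → net-section rupture.

364.5 kN (net-section rupture governs)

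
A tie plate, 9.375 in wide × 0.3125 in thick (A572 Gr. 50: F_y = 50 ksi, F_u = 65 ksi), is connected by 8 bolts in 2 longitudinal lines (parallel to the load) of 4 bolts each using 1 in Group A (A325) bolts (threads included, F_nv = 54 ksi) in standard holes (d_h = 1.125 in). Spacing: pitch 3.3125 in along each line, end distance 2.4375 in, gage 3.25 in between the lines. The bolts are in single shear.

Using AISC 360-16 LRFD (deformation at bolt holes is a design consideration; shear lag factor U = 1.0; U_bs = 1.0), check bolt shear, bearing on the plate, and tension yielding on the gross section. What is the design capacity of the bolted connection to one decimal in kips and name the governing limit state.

131.8 kips (gross-section yield governs)

Bolt shear: A_b = π(1)²/4 = 0.7854 in². φR_n = 0.75 × 54 × 0.7854 × 8 × 1 = 254.5 kips.
Bearing (0.3125 in plate, F_u = 65 ksi): end bolts L_c = 2.4375 − 1.125/2 = 1.875, R_n = min(1.2×1.875×0.3125×65, 2.4×1×0.3125×65) = 45.703 kips/bolt; interior L_c = 3.3125 − 1.125 = 2.1875, R_n = 48.75 kips/bolt. φR_n = 0.75 × (2×45.703 + 6×48.75) = 287.9 kips.
Tension yield (gross): A_g = 9.375×0.3125 = 2.9297 in². φR_n = 0.90 × 50 × 2.9297 = 131.8 kips.
Governing: min(254.5, 287.9, 131.8) = 131.8 kips → gross-section yield.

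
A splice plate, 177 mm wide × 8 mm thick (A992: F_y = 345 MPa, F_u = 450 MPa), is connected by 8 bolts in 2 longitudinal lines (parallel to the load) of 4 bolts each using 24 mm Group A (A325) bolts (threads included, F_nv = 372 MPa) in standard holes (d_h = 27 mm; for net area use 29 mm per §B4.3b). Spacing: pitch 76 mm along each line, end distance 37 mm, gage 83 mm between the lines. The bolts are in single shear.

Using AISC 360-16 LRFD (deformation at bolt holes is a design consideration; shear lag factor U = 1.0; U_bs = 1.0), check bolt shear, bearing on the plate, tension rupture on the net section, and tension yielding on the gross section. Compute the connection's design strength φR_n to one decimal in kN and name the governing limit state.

321.3 kN (net-section rupture governs)

Bolt shear: A_b = π(24)²/4 = 452.39 mm². φR_n = 0.75 × 372 × 452.39 × 8 × 1 = 1009.7 kN.
Bearing (8 mm plate, F_u = 450 MPa): end bolts L_c = 37 − 27/2 = 23.5, R_n = min(1.2×23.5×8×450, 2.4×24×8×450) = 101.52 kN/bolt; interior L_c = 76 − 27 = 49, R_n = 207.36 kN/bolt. φR_n = 0.75 × (2×101.52 + 6×207.36) = 1085.4 kN.
Tension rupture (net): A_n = (177 − 2×29)×8 = 952 mm² (U = 1.0, A_e = A_n). φR_n = 0.75 × 450 × 952 = 321.3 kN.
Tension yield (gross): A_g = 177×8 = 1416 mm². φR_n = 0.90 × 345 × 1416 = 439.7 kN.
Governing: min(1009.7, 1085.4, 321.3, 439.7) = 321.3 kN → net-section rupture.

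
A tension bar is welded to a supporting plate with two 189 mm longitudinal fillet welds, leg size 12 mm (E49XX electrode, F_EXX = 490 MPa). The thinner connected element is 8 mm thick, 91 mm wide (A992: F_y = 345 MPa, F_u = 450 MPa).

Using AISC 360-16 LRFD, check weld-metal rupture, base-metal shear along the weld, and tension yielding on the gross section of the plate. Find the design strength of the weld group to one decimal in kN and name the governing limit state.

Weld metal: throat = 0.707×12 = 8.484 mm, L = 2×189 = 378 mm. φR_n = 0.75 × 0.6 × 490 × 8.484 × 378 = 707.1 kN.
Base metal shear (8 mm plate): yield φR_n = 1.0×0.6×345×8×378 = 626.0 kN; rupture φR_n = 0.75×0.6×450×8×378 = 612.4 kN; take 612.4 kN (rupture).
Tension yield (gross): A_g = 91×8 = 728 mm². φR_n = 0.90 × 345 × 728 = 226.0 kN.
Governing: min(707.1, 612.4, 226.0) = 226.0 kN → gross-section yield.

226.0 kN (gross-section yield governs)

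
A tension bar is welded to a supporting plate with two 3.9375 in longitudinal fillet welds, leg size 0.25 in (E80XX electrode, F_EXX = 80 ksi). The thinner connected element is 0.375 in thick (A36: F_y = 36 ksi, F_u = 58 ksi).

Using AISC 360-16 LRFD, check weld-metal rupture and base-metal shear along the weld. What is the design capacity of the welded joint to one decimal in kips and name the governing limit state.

Weld metal: throat = 0.707×0.25 = 0.17675 in, L = 2×3.9375 = 7.875 in. φR_n = 0.75 × 0.6 × 80 × 0.17675 × 7.875 = 50.1 kips.
Base metal shear (0.375 in plate): yield φR_n = 1.0×0.6×36×0.375×7.875 = 63.8 kips; rupture φR_n = 0.75×0.6×58×0.375×7.875 = 77.1 kips; take 63.8 kips (yield).
Governing: min(50.1, 63.8) = 50.1 kips → weld metal.

50.1 kips (weld metal governs)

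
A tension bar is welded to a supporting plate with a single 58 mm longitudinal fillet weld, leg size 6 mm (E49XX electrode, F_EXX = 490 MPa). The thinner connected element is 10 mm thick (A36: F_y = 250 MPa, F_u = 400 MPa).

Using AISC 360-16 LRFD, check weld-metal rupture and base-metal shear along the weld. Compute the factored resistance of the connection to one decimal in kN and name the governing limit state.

54.3 kN (weld metal governs)

Weld metal: throat = 0.707×6 = 4.242 mm, L = 58 mm. φR_n = 0.75 × 0.6 × 490 × 4.242 × 58 = 54.3 kN.
Base metal shear (10 mm plate): yield φR_n = 1.0×0.6×250×10×58 = 87.0 kN; rupture φR_n = 0.75×0.6×400×10×58 = 104.4 kN; take 87.0 kN (yield).
Governing: min(54.3, 87.0) = 54.3 kN → weld metal.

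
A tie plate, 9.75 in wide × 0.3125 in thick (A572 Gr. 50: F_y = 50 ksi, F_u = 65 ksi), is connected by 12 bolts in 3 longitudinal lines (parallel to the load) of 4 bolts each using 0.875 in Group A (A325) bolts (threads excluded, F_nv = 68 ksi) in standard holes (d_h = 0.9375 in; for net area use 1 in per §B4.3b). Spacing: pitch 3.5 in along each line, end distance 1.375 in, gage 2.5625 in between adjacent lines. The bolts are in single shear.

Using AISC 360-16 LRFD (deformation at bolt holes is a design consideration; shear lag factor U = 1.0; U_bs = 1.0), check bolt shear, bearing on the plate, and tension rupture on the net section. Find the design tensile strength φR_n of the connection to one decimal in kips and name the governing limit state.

Bolt shear: A_b = π(0.875)²/4 = 0.60132 in². φR_n = 0.75 × 68 × 0.60132 × 12 × 1 = 368.0 kips.
Bearing (0.3125 in plate, F_u = 65 ksi): end bolts L_c = 1.375 − 0.9375/2 = 0.90625, R_n = min(1.2×0.90625×0.3125×65, 2.4×0.875×0.3125×65) = 22.09 kips/bolt; interior L_c = 3.5 − 0.9375 = 2.5625, R_n = 42.656 kips/bolt. φR_n = 0.75 × (3×22.09 + 9×42.656) = 337.6 kips.
Tension rupture (net): A_n = (9.75 − 3×1)×0.3125 = 2.1094 in² (U = 1.0, A_e = A_n). φR_n = 0.75 × 65 × 2.1094 = 102.8 kips.
Governing: min(368.0, 337.6, 102.8) = 102.8 kips → net-section rupture.

102.8 kips (net-section rupture governs)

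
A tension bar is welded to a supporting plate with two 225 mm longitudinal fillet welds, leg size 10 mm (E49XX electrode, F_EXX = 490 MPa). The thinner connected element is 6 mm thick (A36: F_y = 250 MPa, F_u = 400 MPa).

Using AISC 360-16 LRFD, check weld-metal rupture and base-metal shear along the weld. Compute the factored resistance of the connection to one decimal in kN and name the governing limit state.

405.0 kN (base-metal shear governs)

Weld metal: throat = 0.707×10 = 7.07 mm, L = 2×225 = 450 mm. φR_n = 0.75 × 0.6 × 490 × 7.07 × 450 = 701.5 kN.
Base metal shear (6 mm plate): yield φR_n = 1.0×0.6×250×6×450 = 405.0 kN; rupture φR_n = 0.75×0.6×400×6×450 = 486.0 kN; take 405.0 kN (yield).
Governing: min(701.5, 405.0) = 405.0 kN → base-metal shear.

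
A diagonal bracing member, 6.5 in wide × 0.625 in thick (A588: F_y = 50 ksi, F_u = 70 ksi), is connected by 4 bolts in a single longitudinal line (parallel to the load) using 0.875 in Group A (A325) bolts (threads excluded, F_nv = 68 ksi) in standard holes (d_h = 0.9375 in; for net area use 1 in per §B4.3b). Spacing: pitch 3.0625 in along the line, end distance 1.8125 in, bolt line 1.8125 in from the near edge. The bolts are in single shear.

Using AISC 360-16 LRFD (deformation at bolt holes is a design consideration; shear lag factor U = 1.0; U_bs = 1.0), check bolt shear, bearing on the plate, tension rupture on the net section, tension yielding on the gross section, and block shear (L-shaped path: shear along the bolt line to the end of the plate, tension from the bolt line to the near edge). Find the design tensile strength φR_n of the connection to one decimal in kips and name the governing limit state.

122.7 kips (bolt shear governs)

Bolt shear: A_b = π(0.875)²/4 = 0.60132 in². φR_n = 0.75 × 68 × 0.60132 × 4 × 1 = 122.7 kips.
Bearing (0.625 in plate, F_u = 70 ksi): end bolts L_c = 1.8125 − 0.9375/2 = 1.34375, R_n = min(1.2×1.34375×0.625×70, 2.4×0.875×0.625×70) = 70.547 kips/bolt; interior L_c = 3.0625 − 0.9375 = 2.125, R_n = 91.875 kips/bolt. φR_n = 0.75 × (1×70.547 + 3×91.875) = 259.6 kips.
Tension rupture (net): A_n = (6.5 − 1×1)×0.625 = 3.4375 in² (U = 1.0, A_e = A_n). φR_n = 0.75 × 70 × 3.4375 = 180.5 kips.
Tension yield (gross): A_g = 6.5×0.625 = 4.0625 in². φR_n = 0.90 × 50 × 4.0625 = 182.8 kips.
Block shear: shear path 1×[1.8125+3×3.0625] = 1×11 in, A_gv = 6.875, A_nv = 1×(11 − 3.5×1)×0.625 = 4.6875 in²; tension to near edge: (1.8125 − 0.5×1)×0.625 = 0.82031 in². R_n = min(0.6×70×4.6875, 0.6×50×6.875) + 1.0×70×0.82031 = min(196.88, 206.25) + 57.422 = 254.3 kips. φR_n = 0.75 × 254.3 = 190.7 kips.
Governing: min(122.7, 259.6, 180.5, 182.8, 190.7) = 122.7 kips → bolt shear.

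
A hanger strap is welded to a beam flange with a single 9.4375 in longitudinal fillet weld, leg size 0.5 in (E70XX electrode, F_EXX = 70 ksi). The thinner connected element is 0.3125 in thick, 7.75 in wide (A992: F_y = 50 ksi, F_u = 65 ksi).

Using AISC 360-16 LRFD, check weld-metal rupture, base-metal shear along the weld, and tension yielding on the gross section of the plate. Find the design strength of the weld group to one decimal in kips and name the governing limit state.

86.3 kips (base-metal shear governs)

Weld metal: throat = 0.707×0.5 = 0.3535 in, L = 9.4375 in. φR_n = 0.75 × 0.6 × 70 × 0.3535 × 9.4375 = 105.1 kips.
Base metal shear (0.3125 in plate): yield φR_n = 1.0×0.6×50×0.3125×9.4375 = 88.5 kips; rupture φR_n = 0.75×0.6×65×0.3125×9.4375 = 86.3 kips; take 86.3 kips (rupture).
Tension yield (gross): A_g = 7.75×0.3125 = 2.4219 in². φR_n = 0.90 × 50 × 2.4219 = 109.0 kips.
Governing: min(105.1, 86.3, 109.0) = 86.3 kips → base-metal shear.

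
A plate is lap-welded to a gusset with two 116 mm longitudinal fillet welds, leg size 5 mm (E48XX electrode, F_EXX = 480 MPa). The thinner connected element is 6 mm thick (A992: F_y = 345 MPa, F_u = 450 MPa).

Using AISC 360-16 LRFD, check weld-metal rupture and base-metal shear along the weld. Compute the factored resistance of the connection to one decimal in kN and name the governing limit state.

177.1 kN (weld metal governs)

Weld metal: throat = 0.707×5 = 3.535 mm, L = 2×116 = 232 mm. φR_n = 0.75 × 0.6 × 480 × 3.535 × 232 = 177.1 kN.
Base metal shear (6 mm plate): yield φR_n = 1.0×0.6×345×6×232 = 288.1 kN; rupture φR_n = 0.75×0.6×450×6×232 = 281.9 kN; take 281.9 kN (rupture).
Governing: min(177.1, 281.9) = 177.1 kN → weld metal.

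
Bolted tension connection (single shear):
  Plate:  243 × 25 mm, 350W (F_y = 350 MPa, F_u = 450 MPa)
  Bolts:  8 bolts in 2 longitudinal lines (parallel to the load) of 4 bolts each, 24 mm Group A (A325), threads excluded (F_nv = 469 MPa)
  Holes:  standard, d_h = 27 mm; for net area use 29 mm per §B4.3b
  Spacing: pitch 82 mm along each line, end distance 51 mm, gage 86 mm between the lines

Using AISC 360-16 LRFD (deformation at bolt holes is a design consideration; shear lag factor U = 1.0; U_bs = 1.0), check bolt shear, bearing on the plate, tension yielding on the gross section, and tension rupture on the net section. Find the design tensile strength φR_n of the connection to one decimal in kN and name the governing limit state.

Bolt shear: A_b = π(24)²/4 = 452.39 mm². φR_n = 0.75 × 469 × 452.39 × 8 × 1 = 1273.0 kN.
Bearing (25 mm plate, F_u = 450 MPa): end bolts L_c = 51 − 27/2 = 37.5, R_n = min(1.2×37.5×25×450, 2.4×24×25×450) = 506.25 kN/bolt; interior L_c = 82 − 27 = 55, R_n = 648 kN/bolt. φR_n = 0.75 × (2×506.25 + 6×648) = 3675.4 kN.
Tension yield (gross): A_g = 243×25 = 6075 mm². φR_n = 0.90 × 350 × 6075 = 1913.6 kN.
Tension rupture (net): A_n = (243 − 2×29)×25 = 4625 mm² (U = 1.0, A_e = A_n). φR_n = 0.75 × 450 × 4625 = 1560.9 kN.
Governing: min(1273.0, 3675.4, 1913.6, 1560.9) = 1273.0 kN → bolt shear.

1273.0 kN (bolt shear governs)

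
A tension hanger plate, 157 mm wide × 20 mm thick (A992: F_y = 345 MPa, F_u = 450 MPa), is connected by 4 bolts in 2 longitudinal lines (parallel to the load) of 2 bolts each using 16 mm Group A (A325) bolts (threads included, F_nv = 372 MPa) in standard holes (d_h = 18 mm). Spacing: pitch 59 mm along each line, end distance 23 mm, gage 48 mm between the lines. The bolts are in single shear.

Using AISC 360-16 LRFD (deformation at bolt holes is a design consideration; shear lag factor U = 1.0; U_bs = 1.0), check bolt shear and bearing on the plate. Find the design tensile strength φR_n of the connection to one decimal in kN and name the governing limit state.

224.4 kN (bolt shear governs)

Bolt shear: A_b = π(16)²/4 = 201.06 mm². φR_n = 0.75 × 372 × 201.06 × 4 × 1 = 224.4 kN.
Bearing (20 mm plate, F_u = 450 MPa): end bolts L_c = 23 − 18/2 = 14, R_n = min(1.2×14×20×450, 2.4×16×20×450) = 151.2 kN/bolt; interior L_c = 59 − 18 = 41, R_n = 345.6 kN/bolt. φR_n = 0.75 × (2×151.2 + 2×345.6) = 745.2 kN.
Governing: min(224.4, 745.2) = 224.4 kN → bolt shear.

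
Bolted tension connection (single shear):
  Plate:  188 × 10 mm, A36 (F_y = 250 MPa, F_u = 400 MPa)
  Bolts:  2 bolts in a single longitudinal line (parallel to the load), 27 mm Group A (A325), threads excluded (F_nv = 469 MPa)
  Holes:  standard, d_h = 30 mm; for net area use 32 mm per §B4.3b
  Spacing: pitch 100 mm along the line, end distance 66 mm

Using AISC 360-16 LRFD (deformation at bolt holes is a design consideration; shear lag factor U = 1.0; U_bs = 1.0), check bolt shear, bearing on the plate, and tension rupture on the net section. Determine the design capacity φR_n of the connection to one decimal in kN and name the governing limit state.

Bolt shear: A_b = π(27)²/4 = 572.56 mm². φR_n = 0.75 × 469 × 572.56 × 2 × 1 = 402.8 kN.
Bearing (10 mm plate, F_u = 400 MPa): end bolts L_c = 66 − 30/2 = 51, R_n = min(1.2×51×10×400, 2.4×27×10×400) = 244.8 kN/bolt; interior L_c = 100 − 30 = 70, R_n = 259.2 kN/bolt. φR_n = 0.75 × (1×244.8 + 1×259.2) = 378.0 kN.
Tension rupture (net): A_n = (188 − 1×32)×10 = 1560 mm² (U = 1.0, A_e = A_n). φR_n = 0.75 × 400 × 1560 = 468.0 kN.
Governing: min(402.8, 378.0, 468.0) = 378.0 kN → bearing.

378.0 kN (bearing governs)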